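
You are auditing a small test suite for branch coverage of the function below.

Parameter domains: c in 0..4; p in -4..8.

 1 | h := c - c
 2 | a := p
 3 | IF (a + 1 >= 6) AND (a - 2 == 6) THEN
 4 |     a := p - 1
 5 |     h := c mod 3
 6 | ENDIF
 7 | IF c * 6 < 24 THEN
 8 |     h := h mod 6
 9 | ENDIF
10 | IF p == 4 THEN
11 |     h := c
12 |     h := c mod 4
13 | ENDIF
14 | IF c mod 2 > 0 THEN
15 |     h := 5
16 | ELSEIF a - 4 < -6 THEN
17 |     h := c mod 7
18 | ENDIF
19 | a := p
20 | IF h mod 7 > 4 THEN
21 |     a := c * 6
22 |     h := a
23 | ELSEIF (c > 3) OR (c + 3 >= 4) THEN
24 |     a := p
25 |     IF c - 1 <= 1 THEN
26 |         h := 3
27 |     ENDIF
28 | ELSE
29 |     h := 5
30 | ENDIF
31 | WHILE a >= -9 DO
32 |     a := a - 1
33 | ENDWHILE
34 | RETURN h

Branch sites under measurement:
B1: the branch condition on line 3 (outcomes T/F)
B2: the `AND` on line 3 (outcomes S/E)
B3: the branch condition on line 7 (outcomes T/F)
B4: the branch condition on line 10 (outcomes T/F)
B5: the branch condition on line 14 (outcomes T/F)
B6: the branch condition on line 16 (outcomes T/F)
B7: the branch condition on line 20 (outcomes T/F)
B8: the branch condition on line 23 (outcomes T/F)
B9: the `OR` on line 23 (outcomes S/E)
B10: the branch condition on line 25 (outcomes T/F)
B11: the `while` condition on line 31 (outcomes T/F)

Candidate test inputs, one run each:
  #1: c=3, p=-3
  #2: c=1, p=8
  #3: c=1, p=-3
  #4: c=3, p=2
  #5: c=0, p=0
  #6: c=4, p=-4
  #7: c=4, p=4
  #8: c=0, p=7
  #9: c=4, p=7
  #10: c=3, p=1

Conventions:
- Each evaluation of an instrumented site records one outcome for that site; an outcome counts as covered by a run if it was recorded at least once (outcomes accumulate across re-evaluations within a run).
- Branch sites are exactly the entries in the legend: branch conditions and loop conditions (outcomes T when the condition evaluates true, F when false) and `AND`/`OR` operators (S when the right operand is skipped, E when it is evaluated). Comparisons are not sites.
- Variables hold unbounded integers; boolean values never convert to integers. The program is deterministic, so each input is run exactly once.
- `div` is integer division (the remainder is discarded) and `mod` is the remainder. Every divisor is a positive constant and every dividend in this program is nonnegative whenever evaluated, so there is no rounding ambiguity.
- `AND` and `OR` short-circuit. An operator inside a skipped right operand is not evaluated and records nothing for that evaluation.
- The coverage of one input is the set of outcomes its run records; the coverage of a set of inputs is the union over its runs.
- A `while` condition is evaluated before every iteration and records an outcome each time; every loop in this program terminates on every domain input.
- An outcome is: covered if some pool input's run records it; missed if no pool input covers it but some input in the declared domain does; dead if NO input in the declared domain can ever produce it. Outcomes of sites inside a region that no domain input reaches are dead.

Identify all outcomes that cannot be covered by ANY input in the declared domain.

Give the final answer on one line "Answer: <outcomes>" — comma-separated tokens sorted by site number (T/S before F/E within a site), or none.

exhaustive pass over the 65-input domain:
  reachable outcomes have witnesses, e.g. B1=T (e.g. c=0, p=8), B1=F (e.g. c=0, p=-4), B2=S (e.g. c=0, p=-4), B2=E (e.g. c=0, p=5)

Answer: none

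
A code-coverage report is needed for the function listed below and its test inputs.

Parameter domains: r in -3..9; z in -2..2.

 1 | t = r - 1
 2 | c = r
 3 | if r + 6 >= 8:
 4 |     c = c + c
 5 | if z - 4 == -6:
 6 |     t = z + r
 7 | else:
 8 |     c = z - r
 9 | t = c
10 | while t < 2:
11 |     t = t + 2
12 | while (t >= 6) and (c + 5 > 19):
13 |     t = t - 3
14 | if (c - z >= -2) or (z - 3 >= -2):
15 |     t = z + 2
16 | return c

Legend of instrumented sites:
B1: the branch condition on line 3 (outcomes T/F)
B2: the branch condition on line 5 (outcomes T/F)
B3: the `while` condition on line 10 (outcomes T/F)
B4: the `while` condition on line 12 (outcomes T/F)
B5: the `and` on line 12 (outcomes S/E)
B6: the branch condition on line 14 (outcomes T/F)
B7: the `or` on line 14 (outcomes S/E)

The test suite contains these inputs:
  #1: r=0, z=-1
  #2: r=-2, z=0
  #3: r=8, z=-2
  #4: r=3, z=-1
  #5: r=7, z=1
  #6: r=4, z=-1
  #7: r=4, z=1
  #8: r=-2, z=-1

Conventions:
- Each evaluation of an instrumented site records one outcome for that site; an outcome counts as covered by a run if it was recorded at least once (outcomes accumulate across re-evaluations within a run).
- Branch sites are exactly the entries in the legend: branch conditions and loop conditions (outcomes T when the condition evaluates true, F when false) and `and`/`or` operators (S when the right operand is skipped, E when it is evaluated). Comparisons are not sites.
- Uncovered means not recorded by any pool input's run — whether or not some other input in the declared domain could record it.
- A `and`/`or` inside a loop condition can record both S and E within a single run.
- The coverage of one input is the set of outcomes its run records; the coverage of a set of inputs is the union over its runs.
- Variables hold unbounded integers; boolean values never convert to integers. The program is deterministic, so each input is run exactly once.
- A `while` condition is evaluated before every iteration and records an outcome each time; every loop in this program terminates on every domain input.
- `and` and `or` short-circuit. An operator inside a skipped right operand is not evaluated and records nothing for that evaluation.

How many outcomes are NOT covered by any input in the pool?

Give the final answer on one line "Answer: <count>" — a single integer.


input #1, r=0, z=-1: events B1->F, B2->F, B3->T, B3->T, B3->F, B5->S, B4->F, B7->S, B6->T; outcomes B1=F, B2=F, B3=T, B3=F, B4=F, B5=S, B6=T, B7=S
input #2, r=-2, z=0: events B1->F, B2->F, B3->F, B5->S, B4->F, B7->S, B6->T; outcomes B1=F, B2=F, B3=F, B4=F, B5=S, B6=T, B7=S
input #3, r=8, z=-2: events B1->T, B2->T, B3->F, B5->E, B4->T, B5->E, B4->T, B5->E, B4->T, B5->E, B4->T, B5->S, B4->F, B7->S, ...; outcomes B1=T, B2=T, B3=F, B4=T, B4=F, B5=S, B5=E, B6=T, B7=S
input #4, r=3, z=-1: events B1->T, B2->F, B3->T, B3->T, B3->T, B3->F, B5->S, B4->F, B7->E, B6->F; outcomes B1=T, B2=F, B3=T, B3=F, B4=F, B5=S, B6=F, B7=E
input #5, r=7, z=1: events B1->T, B2->F, B3->T, B3->T, B3->T, B3->T, B3->F, B5->S, B4->F, B7->E, B6->T; outcomes B1=T, B2=F, B3=T, B3=F, B4=F, B5=S, B6=T, B7=E
input #6, r=4, z=-1: events B1->T, B2->F, B3->T, B3->T, B3->T, B3->T, B3->F, B5->S, B4->F, B7->E, B6->F; outcomes B1=T, B2=F, B3=T, B3=F, B4=F, B5=S, B6=F, B7=E
input #7, r=4, z=1: events B1->T, B2->F, B3->T, B3->T, B3->T, B3->F, B5->S, B4->F, B7->E, B6->T; outcomes B1=T, B2=F, B3=T, B3=F, B4=F, B5=S, B6=T, B7=E
input #8, r=-2, z=-1: events B1->F, B2->F, B3->T, B3->F, B5->S, B4->F, B7->S, B6->T; outcomes B1=F, B2=F, B3=T, B3=F, B4=F, B5=S, B6=T, B7=S
union over the pool: B1=T, B1=F, B2=T, B2=F, B3=T, B3=F, B4=T, B4=F, B5=S, B5=E, B6=T, B6=F, B7=S, B7=E
uncovered (0 of 14): none
Answer: 0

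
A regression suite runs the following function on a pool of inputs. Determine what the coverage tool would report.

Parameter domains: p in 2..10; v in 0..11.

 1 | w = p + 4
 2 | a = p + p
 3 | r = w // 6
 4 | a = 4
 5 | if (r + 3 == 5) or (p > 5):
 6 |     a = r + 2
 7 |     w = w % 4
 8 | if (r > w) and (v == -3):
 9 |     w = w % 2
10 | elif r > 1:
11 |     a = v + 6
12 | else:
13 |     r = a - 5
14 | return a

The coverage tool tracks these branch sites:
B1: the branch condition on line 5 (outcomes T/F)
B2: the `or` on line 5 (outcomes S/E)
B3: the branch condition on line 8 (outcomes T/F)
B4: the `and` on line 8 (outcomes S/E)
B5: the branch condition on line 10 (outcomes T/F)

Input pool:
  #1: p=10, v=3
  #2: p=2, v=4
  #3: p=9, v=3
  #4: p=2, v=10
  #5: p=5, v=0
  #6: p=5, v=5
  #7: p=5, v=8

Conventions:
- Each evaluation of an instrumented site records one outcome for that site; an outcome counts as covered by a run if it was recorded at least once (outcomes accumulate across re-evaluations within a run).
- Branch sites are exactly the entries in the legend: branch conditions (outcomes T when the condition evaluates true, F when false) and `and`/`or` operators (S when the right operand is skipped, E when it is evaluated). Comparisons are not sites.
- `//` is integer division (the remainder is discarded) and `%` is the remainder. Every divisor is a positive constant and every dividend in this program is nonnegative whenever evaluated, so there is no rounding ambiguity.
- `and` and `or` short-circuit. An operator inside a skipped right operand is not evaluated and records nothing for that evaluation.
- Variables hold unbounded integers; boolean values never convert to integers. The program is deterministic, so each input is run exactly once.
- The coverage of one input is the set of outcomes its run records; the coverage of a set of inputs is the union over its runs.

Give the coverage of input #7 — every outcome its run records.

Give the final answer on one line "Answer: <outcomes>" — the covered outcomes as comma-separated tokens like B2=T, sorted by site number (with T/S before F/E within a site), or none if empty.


Tracing the run of input #7 (p=5, v=8):
  B2->E, B1->F, B4->S, B3->F, B5->F
as a set, this run covers: B1=F, B2=E, B3=F, B4=S, B5=F
Answer: B1=F, B2=E, B3=F, B4=S, B5=F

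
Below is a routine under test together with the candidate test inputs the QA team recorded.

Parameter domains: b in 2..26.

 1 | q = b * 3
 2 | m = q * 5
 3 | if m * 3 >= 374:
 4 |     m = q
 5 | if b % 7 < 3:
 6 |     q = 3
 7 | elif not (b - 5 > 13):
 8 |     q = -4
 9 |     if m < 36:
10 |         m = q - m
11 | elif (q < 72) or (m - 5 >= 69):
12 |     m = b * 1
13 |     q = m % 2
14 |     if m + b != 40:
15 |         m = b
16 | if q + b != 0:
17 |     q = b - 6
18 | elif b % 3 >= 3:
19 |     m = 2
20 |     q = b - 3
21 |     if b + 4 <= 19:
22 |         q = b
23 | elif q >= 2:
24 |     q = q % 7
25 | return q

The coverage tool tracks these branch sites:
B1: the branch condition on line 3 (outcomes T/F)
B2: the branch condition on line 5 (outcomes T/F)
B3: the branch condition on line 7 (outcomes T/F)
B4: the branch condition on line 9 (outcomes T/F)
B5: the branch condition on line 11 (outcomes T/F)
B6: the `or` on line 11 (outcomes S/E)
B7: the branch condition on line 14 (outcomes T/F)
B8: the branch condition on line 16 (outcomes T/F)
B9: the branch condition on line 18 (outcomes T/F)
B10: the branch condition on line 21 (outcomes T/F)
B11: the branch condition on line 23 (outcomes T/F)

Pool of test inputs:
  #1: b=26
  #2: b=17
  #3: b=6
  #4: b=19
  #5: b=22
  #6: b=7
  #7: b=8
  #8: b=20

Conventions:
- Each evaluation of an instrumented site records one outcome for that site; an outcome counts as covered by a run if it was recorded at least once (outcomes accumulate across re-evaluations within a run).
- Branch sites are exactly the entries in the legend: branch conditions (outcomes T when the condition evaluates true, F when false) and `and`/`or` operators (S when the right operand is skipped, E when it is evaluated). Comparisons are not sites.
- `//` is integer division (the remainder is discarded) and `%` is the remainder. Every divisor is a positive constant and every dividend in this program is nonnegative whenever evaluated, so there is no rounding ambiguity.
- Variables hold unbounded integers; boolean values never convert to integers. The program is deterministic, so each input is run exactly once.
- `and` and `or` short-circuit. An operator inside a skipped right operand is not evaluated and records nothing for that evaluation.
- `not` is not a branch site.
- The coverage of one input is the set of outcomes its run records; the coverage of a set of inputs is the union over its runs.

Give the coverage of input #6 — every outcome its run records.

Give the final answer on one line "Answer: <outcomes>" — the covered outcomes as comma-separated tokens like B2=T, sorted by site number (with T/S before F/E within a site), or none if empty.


Running input #6 (b=7), event by event:
  B1->F, B2->T, B8->T
deduplicating events, the covered set is: B1=F, B2=T, B8=T
Answer: B1=F, B2=T, B8=T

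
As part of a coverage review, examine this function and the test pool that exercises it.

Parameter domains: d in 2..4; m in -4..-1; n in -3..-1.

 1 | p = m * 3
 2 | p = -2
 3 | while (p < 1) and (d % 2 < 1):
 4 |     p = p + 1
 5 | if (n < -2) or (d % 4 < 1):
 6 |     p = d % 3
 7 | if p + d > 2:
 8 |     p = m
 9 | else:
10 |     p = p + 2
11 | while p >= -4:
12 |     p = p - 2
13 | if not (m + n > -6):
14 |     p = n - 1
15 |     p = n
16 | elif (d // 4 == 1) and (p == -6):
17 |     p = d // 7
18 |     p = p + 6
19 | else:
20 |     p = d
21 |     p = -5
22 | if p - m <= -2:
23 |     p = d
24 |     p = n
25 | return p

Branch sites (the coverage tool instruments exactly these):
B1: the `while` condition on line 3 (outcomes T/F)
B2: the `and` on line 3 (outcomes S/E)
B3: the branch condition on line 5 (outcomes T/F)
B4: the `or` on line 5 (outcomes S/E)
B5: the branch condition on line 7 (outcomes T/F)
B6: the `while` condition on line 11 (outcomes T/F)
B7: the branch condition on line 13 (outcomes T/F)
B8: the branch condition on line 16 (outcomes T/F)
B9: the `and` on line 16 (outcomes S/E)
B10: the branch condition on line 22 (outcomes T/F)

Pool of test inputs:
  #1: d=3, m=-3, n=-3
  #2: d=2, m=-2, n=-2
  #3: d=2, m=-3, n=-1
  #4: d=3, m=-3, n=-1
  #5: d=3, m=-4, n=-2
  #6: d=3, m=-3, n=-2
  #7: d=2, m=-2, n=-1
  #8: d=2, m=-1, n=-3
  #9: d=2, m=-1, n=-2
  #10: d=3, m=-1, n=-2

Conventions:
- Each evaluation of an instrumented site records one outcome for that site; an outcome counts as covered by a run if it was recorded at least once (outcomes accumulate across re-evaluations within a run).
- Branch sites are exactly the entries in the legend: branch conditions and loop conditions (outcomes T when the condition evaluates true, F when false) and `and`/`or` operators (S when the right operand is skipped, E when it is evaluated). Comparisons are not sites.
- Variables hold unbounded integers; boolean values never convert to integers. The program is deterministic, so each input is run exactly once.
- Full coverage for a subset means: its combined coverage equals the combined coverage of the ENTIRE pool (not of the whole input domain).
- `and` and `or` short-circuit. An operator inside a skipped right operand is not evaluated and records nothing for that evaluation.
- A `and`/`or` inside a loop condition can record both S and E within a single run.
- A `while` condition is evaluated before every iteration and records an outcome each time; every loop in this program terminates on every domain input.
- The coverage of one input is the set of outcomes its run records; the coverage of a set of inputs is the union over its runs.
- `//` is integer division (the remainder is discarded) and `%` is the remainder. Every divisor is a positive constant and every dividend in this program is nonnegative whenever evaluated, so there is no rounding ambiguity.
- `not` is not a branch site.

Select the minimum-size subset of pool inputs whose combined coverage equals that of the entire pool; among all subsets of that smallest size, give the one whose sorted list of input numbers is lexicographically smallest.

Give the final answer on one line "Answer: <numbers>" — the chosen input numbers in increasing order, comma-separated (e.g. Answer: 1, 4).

input #1 (d=3, m=-3, n=-3): events B2->E, B1->F, B4->S, B3->T, B5->T, B6->T, B6->F, B7->T, B10->F; covers B1=F, B2=E, B3=T, B4=S, B5=T, B6=T, B6=F, B7=T, B10=F
input #2 (d=2, m=-2, n=-2): events B2->E, B1->T, B2->E, B1->T, B2->E, B1->T, B2->S, B1->F, B4->E, B3->F, B5->T, B6->T, B6->T, B6->F, ...; covers B1=T, B1=F, B2=S, B2=E, B3=F, B4=E, B5=T, B6=T, B6=F, B7=F, B8=F, B9=S, B10=T
input #3 (d=2, m=-3, n=-1): events B2->E, B1->T, B2->E, B1->T, B2->E, B1->T, B2->S, B1->F, B4->E, B3->F, B5->T, B6->T, B6->F, B7->F, ...; covers B1=T, B1=F, B2=S, B2=E, B3=F, B4=E, B5=T, B6=T, B6=F, B7=F, B8=F, B9=S, B10=T
input #4 (d=3, m=-3, n=-1): events B2->E, B1->F, B4->E, B3->F, B5->F, B6->T, B6->T, B6->T, B6->F, B7->F, B9->S, B8->F, B10->T; covers B1=F, B2=E, B3=F, B4=E, B5=F, B6=T, B6=F, B7=F, B8=F, B9=S, B10=T
input #5 (d=3, m=-4, n=-2): events B2->E, B1->F, B4->E, B3->F, B5->F, B6->T, B6->T, B6->T, B6->F, B7->T, B10->F; covers B1=F, B2=E, B3=F, B4=E, B5=F, B6=T, B6=F, B7=T, B10=F
input #6 (d=3, m=-3, n=-2): events B2->E, B1->F, B4->E, B3->F, B5->F, B6->T, B6->T, B6->T, B6->F, B7->F, B9->S, B8->F, B10->T; covers B1=F, B2=E, B3=F, B4=E, B5=F, B6=T, B6=F, B7=F, B8=F, B9=S, B10=T
input #7 (d=2, m=-2, n=-1): events B2->E, B1->T, B2->E, B1->T, B2->E, B1->T, B2->S, B1->F, B4->E, B3->F, B5->T, B6->T, B6->T, B6->F, ...; covers B1=T, B1=F, B2=S, B2=E, B3=F, B4=E, B5=T, B6=T, B6=F, B7=F, B8=F, B9=S, B10=T
input #8 (d=2, m=-1, n=-3): events B2->E, B1->T, B2->E, B1->T, B2->E, B1->T, B2->S, B1->F, B4->S, B3->T, B5->T, B6->T, B6->T, B6->F, ...; covers B1=T, B1=F, B2=S, B2=E, B3=T, B4=S, B5=T, B6=T, B6=F, B7=F, B8=F, B9=S, B10=T
input #9 (d=2, m=-1, n=-2): events B2->E, B1->T, B2->E, B1->T, B2->E, B1->T, B2->S, B1->F, B4->E, B3->F, B5->T, B6->T, B6->T, B6->F, ...; covers B1=T, B1=F, B2=S, B2=E, B3=F, B4=E, B5=T, B6=T, B6=F, B7=F, B8=F, B9=S, B10=T
input #10 (d=3, m=-1, n=-2): events B2->E, B1->F, B4->E, B3->F, B5->F, B6->T, B6->T, B6->T, B6->F, B7->F, B9->S, B8->F, B10->T; covers B1=F, B2=E, B3=F, B4=E, B5=F, B6=T, B6=F, B7=F, B8=F, B9=S, B10=T
together the pool reaches 18 outcomes: B1=T, B1=F, B2=S, B2=E, B3=T, B3=F, B4=S, B4=E, B5=T, B5=F, B6=T, B6=F, B7=T, B7=F, B8=F, B9=S, B10=T, B10=F
every size-1 subset falls short of the 18 outcomes (best: 13/18)
the canonical winner is {5, 8}: size 2, full 18-outcome coverage, earliest index list among size-2 covers

Answer: 5, 8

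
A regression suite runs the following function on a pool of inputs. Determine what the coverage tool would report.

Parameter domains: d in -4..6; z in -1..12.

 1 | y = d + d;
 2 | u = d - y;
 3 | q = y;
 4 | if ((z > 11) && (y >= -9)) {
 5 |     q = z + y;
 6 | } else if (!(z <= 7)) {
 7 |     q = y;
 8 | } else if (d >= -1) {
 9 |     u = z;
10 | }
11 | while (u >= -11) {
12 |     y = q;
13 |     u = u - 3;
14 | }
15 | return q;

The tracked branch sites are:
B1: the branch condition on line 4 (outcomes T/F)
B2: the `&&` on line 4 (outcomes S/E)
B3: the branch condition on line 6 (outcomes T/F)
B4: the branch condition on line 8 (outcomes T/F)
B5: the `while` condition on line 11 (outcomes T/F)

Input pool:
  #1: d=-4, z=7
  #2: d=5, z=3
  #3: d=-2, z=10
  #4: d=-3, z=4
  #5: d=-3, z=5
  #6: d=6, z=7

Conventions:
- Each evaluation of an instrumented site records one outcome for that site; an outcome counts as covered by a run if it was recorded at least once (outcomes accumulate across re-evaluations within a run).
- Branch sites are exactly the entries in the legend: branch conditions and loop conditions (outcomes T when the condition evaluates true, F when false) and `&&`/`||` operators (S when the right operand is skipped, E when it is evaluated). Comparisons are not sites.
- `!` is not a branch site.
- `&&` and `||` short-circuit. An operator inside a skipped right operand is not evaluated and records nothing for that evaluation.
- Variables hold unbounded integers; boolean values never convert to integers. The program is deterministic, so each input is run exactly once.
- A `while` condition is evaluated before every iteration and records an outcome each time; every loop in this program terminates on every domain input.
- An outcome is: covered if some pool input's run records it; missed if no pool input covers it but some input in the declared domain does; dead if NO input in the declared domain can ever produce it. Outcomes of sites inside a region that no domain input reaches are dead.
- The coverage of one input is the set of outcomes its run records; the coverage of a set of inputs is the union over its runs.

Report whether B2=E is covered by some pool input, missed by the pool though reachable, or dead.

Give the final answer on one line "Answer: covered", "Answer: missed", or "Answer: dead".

no pool input records B2=E
but domain input (d=-4, z=12) does record it -> reachable, so missed

Answer: missed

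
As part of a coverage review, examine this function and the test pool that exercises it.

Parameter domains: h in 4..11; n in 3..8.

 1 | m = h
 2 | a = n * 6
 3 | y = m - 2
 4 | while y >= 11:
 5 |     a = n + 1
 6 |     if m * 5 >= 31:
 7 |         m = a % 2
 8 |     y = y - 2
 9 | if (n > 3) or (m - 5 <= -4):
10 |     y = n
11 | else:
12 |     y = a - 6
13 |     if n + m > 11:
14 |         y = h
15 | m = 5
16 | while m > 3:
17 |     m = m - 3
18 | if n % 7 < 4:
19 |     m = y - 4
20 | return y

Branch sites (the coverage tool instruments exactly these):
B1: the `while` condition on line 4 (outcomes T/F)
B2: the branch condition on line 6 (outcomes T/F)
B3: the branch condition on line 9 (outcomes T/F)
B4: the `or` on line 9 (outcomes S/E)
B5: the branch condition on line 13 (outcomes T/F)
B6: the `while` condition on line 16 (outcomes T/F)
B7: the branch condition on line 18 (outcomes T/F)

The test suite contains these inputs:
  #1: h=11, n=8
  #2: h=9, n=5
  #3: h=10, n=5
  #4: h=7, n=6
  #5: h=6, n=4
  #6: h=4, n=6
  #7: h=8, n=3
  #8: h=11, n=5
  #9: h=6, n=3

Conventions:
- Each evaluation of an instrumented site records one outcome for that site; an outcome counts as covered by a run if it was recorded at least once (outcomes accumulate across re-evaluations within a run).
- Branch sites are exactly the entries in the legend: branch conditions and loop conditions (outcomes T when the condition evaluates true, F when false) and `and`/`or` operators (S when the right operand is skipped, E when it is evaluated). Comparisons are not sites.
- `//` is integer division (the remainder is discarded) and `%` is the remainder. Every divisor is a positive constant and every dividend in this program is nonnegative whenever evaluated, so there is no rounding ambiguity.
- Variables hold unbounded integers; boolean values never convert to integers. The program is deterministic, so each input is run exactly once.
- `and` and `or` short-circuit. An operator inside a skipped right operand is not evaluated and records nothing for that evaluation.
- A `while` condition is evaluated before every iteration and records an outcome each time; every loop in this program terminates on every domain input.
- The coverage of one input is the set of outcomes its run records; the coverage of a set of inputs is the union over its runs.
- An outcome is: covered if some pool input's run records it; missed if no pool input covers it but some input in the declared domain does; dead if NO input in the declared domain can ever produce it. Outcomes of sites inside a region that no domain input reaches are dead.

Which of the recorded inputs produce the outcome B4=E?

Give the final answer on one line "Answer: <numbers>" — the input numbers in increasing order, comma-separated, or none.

input #1 (h=11, n=8): does not record B4=E
input #2 (h=9, n=5): does not record B4=E
input #3 (h=10, n=5): does not record B4=E
input #4 (h=7, n=6): does not record B4=E
input #5 (h=6, n=4): does not record B4=E
input #6 (h=4, n=6): does not record B4=E
input #7 (h=8, n=3): records B4=E
input #8 (h=11, n=5): does not record B4=E
input #9 (h=6, n=3): records B4=E

Answer: 7, 9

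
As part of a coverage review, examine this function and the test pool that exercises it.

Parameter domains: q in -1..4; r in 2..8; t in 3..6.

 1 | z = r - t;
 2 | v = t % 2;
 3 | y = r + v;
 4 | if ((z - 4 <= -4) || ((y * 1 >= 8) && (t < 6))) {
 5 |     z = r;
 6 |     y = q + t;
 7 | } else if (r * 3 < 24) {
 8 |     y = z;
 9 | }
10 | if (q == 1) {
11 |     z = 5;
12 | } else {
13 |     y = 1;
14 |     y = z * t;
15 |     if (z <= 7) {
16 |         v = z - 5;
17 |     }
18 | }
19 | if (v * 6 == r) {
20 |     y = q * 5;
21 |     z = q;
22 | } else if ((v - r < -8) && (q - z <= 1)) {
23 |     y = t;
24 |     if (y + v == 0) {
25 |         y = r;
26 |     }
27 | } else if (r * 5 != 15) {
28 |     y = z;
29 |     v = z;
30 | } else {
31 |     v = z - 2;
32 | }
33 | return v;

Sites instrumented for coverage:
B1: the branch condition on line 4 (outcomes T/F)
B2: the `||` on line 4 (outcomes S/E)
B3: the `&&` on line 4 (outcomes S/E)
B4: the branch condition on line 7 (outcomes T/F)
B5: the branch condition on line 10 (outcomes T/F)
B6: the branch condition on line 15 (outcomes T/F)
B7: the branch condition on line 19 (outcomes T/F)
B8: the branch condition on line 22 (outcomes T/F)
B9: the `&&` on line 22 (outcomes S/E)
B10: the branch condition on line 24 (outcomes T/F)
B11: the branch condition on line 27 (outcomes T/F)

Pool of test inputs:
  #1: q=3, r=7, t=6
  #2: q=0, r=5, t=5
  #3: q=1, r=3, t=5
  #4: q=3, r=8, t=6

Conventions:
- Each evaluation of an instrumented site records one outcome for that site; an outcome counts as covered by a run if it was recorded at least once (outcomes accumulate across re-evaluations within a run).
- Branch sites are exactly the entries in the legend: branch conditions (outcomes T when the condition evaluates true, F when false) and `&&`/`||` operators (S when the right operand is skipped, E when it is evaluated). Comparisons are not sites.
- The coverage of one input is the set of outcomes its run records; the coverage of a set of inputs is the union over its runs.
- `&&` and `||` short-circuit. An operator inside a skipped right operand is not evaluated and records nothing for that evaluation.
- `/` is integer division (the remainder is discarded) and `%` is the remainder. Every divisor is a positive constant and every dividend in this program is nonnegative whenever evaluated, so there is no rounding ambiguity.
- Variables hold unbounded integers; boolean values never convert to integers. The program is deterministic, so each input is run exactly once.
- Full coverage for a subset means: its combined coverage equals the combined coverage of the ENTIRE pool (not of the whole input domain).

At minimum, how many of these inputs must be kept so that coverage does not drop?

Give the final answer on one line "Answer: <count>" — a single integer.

run #1 (q=3, r=7, t=6) records B1=F, B2=E, B3=S, B4=T, B5=F, B6=T, B7=F, B8=F, B9=E, B11=T
run #2 (q=0, r=5, t=5) records B1=T, B2=S, B5=F, B6=T, B7=F, B8=F, B9=S, B11=T
run #3 (q=1, r=3, t=5) records B1=T, B2=S, B5=T, B7=F, B8=F, B9=S, B11=F
run #4 (q=3, r=8, t=6) records B1=F, B2=E, B3=E, B4=F, B5=F, B6=T, B7=F, B8=T, B9=E, B10=F
together the pool reaches 19 outcomes: B1=T, B1=F, B2=S, B2=E, B3=S, B3=E, B4=T, B4=F, B5=T, B5=F, B6=T, B7=F, B8=T, B8=F, B9=S, B9=E, B10=F, B11=T, B11=F
no size-1 subset reaches all 19 outcomes (best union: 10/19)
no size-2 subset reaches all 19 outcomes (best union: 16/19)
size 3: inputs {1, 3, 4} cover all 19 outcomes, and no lexicographically smaller subset of this size does

Answer: 3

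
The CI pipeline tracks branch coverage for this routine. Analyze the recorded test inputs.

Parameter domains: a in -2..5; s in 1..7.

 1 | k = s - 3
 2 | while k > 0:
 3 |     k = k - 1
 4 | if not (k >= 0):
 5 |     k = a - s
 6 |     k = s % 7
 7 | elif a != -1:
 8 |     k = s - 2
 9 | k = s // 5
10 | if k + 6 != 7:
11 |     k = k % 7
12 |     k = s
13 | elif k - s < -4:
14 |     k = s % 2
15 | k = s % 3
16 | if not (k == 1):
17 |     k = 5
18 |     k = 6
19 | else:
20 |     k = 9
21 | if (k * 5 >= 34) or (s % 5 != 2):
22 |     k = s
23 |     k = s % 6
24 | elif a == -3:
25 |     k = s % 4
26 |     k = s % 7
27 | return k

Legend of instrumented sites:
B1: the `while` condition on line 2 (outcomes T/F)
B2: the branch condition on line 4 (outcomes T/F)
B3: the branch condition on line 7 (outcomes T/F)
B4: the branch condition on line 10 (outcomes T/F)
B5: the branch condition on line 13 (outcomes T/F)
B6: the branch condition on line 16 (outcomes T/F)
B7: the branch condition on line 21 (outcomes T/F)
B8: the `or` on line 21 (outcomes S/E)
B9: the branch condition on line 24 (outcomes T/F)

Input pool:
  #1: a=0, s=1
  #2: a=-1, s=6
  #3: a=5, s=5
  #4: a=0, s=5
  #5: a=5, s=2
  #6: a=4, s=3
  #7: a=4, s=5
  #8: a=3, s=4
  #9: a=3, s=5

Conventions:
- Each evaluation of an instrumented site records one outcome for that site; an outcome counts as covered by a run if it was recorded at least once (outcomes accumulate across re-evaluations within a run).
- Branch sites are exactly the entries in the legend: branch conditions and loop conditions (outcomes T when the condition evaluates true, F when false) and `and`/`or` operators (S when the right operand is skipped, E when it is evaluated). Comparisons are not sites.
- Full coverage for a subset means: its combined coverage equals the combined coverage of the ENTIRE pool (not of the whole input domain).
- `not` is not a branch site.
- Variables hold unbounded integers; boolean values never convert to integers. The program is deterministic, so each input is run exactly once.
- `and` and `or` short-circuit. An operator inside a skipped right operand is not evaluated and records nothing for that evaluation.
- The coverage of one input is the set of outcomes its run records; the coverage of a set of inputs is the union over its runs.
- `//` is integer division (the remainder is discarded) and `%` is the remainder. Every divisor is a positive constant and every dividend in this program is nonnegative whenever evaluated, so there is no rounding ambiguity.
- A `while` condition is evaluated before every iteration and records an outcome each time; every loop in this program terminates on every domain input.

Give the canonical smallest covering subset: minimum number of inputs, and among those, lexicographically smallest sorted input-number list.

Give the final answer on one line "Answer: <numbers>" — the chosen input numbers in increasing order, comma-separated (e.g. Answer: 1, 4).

input #1 (a=0, s=1): events B1->F, B2->T, B4->T, B6->F, B8->S, B7->T; covers B1=F, B2=T, B4=T, B6=F, B7=T, B8=S
input #2 (a=-1, s=6): events B1->T, B1->T, B1->T, B1->F, B2->F, B3->F, B4->F, B5->T, B6->T, B8->E, B7->T; covers B1=T, B1=F, B2=F, B3=F, B4=F, B5=T, B6=T, B7=T, B8=E
input #3 (a=5, s=5): events B1->T, B1->T, B1->F, B2->F, B3->T, B4->F, B5->F, B6->T, B8->E, B7->T; covers B1=T, B1=F, B2=F, B3=T, B4=F, B5=F, B6=T, B7=T, B8=E
input #4 (a=0, s=5): events B1->T, B1->T, B1->F, B2->F, B3->T, B4->F, B5->F, B6->T, B8->E, B7->T; covers B1=T, B1=F, B2=F, B3=T, B4=F, B5=F, B6=T, B7=T, B8=E
input #5 (a=5, s=2): events B1->F, B2->T, B4->T, B6->T, B8->E, B7->F, B9->F; covers B1=F, B2=T, B4=T, B6=T, B7=F, B8=E, B9=F
input #6 (a=4, s=3): events B1->F, B2->F, B3->T, B4->T, B6->T, B8->E, B7->T; covers B1=F, B2=F, B3=T, B4=T, B6=T, B7=T, B8=E
input #7 (a=4, s=5): events B1->T, B1->T, B1->F, B2->F, B3->T, B4->F, B5->F, B6->T, B8->E, B7->T; covers B1=T, B1=F, B2=F, B3=T, B4=F, B5=F, B6=T, B7=T, B8=E
input #8 (a=3, s=4): events B1->T, B1->F, B2->F, B3->T, B4->T, B6->F, B8->S, B7->T; covers B1=T, B1=F, B2=F, B3=T, B4=T, B6=F, B7=T, B8=S
input #9 (a=3, s=5): events B1->T, B1->T, B1->F, B2->F, B3->T, B4->F, B5->F, B6->T, B8->E, B7->T; covers B1=T, B1=F, B2=F, B3=T, B4=F, B5=F, B6=T, B7=T, B8=E
the full pool covers 17 outcomes: B1=T, B1=F, B2=T, B2=F, B3=T, B3=F, B4=T, B4=F, B5=T, B5=F, B6=T, B6=F, B7=T, B7=F, B8=S, B8=E, B9=F
no size-1 subset reaches all 17 outcomes (best union: 9/17)
no size-2 subset reaches all 17 outcomes (best union: 13/17)
no size-3 subset reaches all 17 outcomes (best union: 16/17)
size 4: inputs {1, 2, 3, 5} cover all 17 outcomes, and no lexicographically smaller subset of this size does

Answer: 1, 2, 3, 5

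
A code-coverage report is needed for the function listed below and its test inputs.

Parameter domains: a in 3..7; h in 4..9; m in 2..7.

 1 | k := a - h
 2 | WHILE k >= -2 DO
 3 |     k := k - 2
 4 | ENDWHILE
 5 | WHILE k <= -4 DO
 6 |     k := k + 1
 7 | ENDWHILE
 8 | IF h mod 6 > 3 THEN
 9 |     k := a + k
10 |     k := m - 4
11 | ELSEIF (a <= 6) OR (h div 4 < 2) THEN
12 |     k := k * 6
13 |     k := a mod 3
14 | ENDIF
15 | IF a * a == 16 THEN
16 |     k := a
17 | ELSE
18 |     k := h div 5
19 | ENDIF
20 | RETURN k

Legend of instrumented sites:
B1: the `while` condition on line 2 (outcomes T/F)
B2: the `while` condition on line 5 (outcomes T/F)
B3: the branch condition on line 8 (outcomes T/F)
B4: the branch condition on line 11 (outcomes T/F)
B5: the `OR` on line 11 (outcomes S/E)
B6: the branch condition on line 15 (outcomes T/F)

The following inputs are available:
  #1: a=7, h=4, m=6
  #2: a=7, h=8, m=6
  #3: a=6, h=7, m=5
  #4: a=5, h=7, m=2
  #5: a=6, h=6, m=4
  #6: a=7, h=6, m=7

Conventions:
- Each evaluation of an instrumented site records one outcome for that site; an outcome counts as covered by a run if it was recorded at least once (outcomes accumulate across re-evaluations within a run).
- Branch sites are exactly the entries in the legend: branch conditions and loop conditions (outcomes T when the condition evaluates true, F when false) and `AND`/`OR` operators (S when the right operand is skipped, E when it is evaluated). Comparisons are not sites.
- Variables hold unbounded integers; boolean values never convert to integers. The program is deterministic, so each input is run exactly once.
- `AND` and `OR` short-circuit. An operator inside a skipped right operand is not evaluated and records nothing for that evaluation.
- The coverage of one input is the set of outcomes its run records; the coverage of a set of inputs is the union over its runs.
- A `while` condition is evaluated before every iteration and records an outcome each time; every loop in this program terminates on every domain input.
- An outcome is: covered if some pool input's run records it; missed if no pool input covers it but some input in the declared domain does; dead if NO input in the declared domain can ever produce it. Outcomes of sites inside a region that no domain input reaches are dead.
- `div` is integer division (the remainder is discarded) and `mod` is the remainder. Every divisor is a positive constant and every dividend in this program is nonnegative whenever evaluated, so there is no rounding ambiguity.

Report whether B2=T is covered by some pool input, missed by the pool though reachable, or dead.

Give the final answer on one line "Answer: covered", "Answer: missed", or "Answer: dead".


B2=T is recorded by pool input(s) 4, 5 -> covered
Answer: covered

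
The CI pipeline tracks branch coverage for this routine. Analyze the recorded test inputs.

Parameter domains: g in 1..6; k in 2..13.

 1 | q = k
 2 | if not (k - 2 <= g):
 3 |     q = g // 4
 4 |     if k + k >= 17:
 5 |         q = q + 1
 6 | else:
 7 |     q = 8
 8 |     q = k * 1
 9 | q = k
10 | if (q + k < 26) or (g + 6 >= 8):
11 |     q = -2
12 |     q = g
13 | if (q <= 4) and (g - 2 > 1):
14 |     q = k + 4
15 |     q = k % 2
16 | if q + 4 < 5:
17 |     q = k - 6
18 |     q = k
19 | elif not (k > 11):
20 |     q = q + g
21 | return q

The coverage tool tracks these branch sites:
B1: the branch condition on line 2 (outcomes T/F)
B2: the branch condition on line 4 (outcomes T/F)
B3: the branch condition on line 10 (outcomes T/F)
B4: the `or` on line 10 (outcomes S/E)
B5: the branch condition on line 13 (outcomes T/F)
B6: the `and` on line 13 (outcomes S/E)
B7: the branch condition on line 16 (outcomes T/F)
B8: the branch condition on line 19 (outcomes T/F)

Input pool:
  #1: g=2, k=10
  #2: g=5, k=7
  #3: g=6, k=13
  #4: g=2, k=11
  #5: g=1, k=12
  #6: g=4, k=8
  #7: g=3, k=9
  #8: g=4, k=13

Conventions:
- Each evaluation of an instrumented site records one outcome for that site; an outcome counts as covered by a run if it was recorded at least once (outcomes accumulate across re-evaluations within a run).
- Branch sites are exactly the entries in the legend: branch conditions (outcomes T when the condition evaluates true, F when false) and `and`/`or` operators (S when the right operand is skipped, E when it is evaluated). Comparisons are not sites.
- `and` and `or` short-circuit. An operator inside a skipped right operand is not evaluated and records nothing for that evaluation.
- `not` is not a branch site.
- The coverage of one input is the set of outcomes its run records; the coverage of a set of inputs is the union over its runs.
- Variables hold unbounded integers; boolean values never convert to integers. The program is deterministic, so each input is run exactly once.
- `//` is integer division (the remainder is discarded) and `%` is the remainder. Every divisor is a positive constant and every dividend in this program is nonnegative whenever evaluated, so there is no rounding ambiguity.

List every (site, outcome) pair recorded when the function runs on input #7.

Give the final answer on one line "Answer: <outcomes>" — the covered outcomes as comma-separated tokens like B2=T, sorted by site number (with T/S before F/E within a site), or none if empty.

Simulating input #7 (g=3, k=9) step by step:
  B1->T, B2->T, B4->S, B3->T, B6->E, B5->F, B7->F, B8->T
collecting distinct outcomes: B1=T, B2=T, B3=T, B4=S, B5=F, B6=E, B7=F, B8=T

Answer: B1=T, B2=T, B3=T, B4=S, B5=F, B6=E, B7=F, B8=T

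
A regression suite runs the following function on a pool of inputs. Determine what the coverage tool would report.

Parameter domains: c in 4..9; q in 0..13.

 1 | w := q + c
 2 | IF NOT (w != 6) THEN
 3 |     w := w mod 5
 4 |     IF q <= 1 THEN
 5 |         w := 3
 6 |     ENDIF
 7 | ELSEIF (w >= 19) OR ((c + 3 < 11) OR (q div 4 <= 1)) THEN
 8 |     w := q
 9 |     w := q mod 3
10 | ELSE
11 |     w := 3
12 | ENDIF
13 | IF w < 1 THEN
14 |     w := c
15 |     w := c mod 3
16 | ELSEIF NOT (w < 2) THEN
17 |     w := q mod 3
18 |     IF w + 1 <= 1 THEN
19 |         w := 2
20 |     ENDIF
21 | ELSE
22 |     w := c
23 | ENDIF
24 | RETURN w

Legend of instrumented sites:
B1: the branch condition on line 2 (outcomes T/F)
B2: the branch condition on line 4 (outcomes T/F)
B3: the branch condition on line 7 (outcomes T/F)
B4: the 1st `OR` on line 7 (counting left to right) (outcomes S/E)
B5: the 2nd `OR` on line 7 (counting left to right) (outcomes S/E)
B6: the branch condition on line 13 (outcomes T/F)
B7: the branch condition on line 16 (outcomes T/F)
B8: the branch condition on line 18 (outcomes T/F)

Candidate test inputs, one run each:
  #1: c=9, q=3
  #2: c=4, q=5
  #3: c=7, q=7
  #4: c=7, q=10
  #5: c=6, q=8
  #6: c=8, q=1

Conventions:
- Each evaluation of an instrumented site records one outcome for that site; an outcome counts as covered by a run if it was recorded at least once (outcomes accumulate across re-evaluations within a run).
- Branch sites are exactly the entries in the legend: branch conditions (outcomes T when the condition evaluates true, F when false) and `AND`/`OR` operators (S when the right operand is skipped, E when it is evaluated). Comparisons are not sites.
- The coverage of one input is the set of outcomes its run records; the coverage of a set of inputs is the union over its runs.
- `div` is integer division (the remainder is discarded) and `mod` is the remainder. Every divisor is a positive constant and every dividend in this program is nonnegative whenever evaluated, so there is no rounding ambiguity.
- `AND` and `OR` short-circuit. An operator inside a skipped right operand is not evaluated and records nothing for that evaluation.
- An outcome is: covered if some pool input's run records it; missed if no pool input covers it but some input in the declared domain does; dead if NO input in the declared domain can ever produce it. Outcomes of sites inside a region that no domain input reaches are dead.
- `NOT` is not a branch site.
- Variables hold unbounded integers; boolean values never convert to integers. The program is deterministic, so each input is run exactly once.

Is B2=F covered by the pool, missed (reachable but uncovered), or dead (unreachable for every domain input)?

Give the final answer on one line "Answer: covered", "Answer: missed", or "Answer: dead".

no pool input records B2=F
but domain input (c=4, q=2) does record it -> reachable, so missed

Answer: missed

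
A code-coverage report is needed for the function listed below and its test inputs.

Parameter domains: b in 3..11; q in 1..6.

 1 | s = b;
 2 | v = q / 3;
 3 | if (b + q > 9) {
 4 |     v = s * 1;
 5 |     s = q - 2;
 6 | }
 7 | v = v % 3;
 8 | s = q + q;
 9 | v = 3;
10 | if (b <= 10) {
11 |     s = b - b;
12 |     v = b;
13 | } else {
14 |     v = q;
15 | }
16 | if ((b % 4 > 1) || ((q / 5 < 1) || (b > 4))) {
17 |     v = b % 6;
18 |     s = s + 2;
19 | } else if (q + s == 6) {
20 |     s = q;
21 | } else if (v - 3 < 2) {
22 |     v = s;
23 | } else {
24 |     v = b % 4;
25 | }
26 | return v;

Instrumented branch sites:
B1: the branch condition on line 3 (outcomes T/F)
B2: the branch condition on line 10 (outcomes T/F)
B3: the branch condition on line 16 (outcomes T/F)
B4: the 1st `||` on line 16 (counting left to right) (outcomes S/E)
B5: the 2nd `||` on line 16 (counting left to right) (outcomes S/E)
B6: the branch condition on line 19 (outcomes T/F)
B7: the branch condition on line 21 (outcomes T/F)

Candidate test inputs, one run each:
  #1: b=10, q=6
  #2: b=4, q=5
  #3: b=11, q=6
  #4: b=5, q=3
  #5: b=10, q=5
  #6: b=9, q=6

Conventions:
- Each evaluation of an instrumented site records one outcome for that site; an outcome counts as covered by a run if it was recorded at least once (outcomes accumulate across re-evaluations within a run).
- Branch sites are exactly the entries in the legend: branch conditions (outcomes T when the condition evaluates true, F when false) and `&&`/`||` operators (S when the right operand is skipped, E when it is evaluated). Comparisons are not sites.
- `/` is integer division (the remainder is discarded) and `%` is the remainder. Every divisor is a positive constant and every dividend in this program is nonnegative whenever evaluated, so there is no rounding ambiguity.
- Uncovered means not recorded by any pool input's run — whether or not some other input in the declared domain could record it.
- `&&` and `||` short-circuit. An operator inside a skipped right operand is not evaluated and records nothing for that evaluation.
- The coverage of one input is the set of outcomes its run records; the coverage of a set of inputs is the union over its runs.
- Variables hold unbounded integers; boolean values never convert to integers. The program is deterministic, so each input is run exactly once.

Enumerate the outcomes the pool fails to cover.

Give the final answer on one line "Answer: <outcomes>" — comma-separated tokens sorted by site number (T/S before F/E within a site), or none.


run #1 (b=10, q=6) runs B1->T, B2->T, B4->S, B3->T; records B1=T, B2=T, B3=T, B4=S
run #2 (b=4, q=5) runs B1->F, B2->T, B4->E, B5->E, B3->F, B6->F, B7->T; records B1=F, B2=T, B3=F, B4=E, B5=E, B6=F, B7=T
run #3 (b=11, q=6) runs B1->T, B2->F, B4->S, B3->T; records B1=T, B2=F, B3=T, B4=S
run #4 (b=5, q=3) runs B1->F, B2->T, B4->E, B5->S, B3->T; records B1=F, B2=T, B3=T, B4=E, B5=S
run #5 (b=10, q=5) runs B1->T, B2->T, B4->S, B3->T; records B1=T, B2=T, B3=T, B4=S
run #6 (b=9, q=6) runs B1->T, B2->T, B4->E, B5->E, B3->T; records B1=T, B2=T, B3=T, B4=E, B5=E
union over the pool: B1=T, B1=F, B2=T, B2=F, B3=T, B3=F, B4=S, B4=E, B5=S, B5=E, B6=F, B7=T
uncovered (2 of 14): B6=T, B7=F
Answer: B6=T, B7=F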